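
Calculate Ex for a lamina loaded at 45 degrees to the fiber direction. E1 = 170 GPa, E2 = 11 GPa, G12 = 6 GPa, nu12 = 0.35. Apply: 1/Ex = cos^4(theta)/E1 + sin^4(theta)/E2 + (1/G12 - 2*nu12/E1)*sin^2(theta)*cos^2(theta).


cos^4(45) = 0.25, sin^4(45) = 0.25, sin^2(45)*cos^2(45) = 0.25
1/G12 - 2*nu12/E1 = 1/6 - 2*0.35/170 = 0.162549 GPa^-1
1/Ex = 0.25/170 + 0.25/11 + 0.162549*0.25 = 0.0648351 GPa^-1
Ex = 15.42 GPa

15.42 GPa


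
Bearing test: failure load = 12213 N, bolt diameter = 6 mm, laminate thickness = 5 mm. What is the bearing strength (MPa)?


sigma_br = F/(d*h) = 12213/(6*5) = 407.1 MPa

407.1 MPa


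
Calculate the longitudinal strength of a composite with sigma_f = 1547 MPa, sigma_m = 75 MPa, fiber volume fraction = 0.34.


sigma_1 = sigma_f*Vf + sigma_m*(1-Vf) = 1547*0.34 + 75*0.66 = 575.5 MPa

575.5 MPa


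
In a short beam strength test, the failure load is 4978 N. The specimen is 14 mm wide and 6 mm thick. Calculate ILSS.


ILSS = 3F/(4bh) = 3*4978/(4*14*6) = 44.45 MPa

44.45 MPa


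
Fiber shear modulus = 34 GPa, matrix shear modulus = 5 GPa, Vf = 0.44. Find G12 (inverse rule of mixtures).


1/G12 = Vf/Gf + (1-Vf)/Gm = 0.44/34 + 0.56/5
G12 = 8.0 GPa

8.0 GPa


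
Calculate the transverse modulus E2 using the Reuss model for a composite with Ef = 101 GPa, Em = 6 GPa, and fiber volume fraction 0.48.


1/E2 = Vf/Ef + (1-Vf)/Em = 0.48/101 + 0.52/6
E2 = 10.94 GPa

10.94 GPa


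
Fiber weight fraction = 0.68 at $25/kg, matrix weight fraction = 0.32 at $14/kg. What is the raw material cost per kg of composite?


Cost = cost_f*Wf + cost_m*Wm = 25*0.68 + 14*0.32 = $21.48/kg

$21.48/kg


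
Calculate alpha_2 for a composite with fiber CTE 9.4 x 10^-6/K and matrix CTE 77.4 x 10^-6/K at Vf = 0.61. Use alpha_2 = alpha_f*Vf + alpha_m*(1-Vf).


alpha_2 = alpha_f*Vf + alpha_m*(1-Vf) = 9.4*0.61 + 77.4*0.39 = 35.9 x 10^-6/K

35.9 x 10^-6/K


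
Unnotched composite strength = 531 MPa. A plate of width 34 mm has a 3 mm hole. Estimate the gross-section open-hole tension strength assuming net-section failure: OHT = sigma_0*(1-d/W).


OHT = sigma_0*(1-d/W) = 531*(1-3/34) = 484.1 MPa

484.1 MPa


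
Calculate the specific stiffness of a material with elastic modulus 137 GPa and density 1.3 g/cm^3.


Specific stiffness = E/rho = 137/1.3 = 105.4 GPa/(g/cm^3)

105.4 GPa/(g/cm^3)


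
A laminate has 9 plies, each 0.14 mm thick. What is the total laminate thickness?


h = n * t_ply = 9 * 0.14 = 1.26 mm

1.26 mm


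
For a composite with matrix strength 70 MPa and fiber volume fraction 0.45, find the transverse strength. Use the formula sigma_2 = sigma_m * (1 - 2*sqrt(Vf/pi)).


factor = 1 - 2*sqrt(0.45/pi) = 0.2431
sigma_2 = 70 * 0.2431 = 17.01 MPa

17.01 MPa


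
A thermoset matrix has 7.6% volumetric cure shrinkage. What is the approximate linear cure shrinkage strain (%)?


Linear shrinkage ≈ vol_shrink/3 = 7.6/3 = 2.533%

2.533%


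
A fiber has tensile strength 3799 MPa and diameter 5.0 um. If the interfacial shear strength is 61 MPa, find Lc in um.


Lc = sigma_f * d / (2 * tau_i) = 3799 * 5.0 / (2 * 61) = 155.7 um

155.7 um


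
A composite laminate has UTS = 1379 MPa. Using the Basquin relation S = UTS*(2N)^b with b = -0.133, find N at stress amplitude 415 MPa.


N = 0.5 * (S/UTS)^(1/b) = 0.5 * (415/1379)^(1/-0.133) = 4170.0783 cycles

4170.0783 cycles


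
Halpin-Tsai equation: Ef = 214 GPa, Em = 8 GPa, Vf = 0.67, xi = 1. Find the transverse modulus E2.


eta = (Ef/Em - 1)/(Ef/Em + xi) = (26.75 - 1)/(26.75 + 1) = 0.9279
E2 = Em*(1+xi*eta*Vf)/(1-eta*Vf) = 34.3 GPa

34.3 GPa


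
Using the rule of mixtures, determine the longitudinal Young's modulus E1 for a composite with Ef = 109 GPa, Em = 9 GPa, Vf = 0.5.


E1 = Ef*Vf + Em*(1-Vf) = 109*0.5 + 9*0.5 = 59.0 GPa

59.0 GPa


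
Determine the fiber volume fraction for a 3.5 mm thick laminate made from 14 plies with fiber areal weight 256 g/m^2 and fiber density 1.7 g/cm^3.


Vf = n * FAW / (rho_f * h * 1000) = 14 * 256 / (1.7 * 3.5 * 1000) = 0.6024

0.6024


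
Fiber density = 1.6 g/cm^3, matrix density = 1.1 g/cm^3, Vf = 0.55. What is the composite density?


rho_c = rho_f*Vf + rho_m*(1-Vf) = 1.6*0.55 + 1.1*0.45 = 1.375 g/cm^3

1.375 g/cm^3


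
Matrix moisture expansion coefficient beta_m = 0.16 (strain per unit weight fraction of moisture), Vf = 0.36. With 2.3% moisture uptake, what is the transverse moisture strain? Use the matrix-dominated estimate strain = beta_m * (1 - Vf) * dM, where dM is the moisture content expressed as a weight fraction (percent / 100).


dM = 2.3/100 = 0.023
strain = beta_m * (1-Vf) * dM = 0.16 * 0.64 * 0.023 = 0.0023552

0.0023552


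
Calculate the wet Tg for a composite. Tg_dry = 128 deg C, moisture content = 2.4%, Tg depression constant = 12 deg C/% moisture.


Tg_wet = Tg_dry - k*moisture = 128 - 12*2.4 = 99.2 deg C

99.2 deg C


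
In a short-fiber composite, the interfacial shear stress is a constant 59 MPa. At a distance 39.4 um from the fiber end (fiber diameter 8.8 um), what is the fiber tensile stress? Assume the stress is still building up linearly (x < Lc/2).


Force balance: sigma_f * (pi*d^2/4) = tau * (pi*d) * x  ->  sigma_f = 4 * tau * x / d
sigma_f = 4 * 59 * 39.4 / 8.8 = 1056.6 MPa

1056.6 MPa


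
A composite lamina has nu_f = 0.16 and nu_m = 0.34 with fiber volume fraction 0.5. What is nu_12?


nu_12 = nu_f*Vf + nu_m*(1-Vf) = 0.16*0.5 + 0.34*0.5 = 0.25

0.25


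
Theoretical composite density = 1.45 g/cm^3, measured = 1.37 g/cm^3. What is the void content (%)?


Void% = (rho_theo - rho_actual)/rho_theo * 100 = (1.45 - 1.37)/1.45 * 100 = 5.52%

5.52%


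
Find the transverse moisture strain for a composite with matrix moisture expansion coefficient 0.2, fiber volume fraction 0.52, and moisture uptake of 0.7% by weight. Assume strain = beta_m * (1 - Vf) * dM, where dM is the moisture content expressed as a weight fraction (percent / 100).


dM = 0.7/100 = 0.007
strain = beta_m * (1-Vf) * dM = 0.2 * 0.48 * 0.007 = 0.000672

0.000672


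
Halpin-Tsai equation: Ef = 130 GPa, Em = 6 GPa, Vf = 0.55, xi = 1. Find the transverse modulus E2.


eta = (Ef/Em - 1)/(Ef/Em + xi) = (21.6667 - 1)/(21.6667 + 1) = 0.9118
E2 = Em*(1+xi*eta*Vf)/(1-eta*Vf) = 18.07 GPa

18.07 GPa


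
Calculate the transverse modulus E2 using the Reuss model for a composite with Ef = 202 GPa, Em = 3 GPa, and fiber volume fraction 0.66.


1/E2 = Vf/Ef + (1-Vf)/Em = 0.66/202 + 0.34/3
E2 = 8.58 GPa

8.58 GPa


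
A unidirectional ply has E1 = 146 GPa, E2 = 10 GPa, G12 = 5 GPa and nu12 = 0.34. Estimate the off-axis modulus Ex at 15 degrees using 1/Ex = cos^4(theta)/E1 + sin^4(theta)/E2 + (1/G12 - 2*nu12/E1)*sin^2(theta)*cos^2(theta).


cos^4(15) = 0.870513, sin^4(15) = 0.004487, sin^2(15)*cos^2(15) = 0.0625
1/G12 - 2*nu12/E1 = 1/5 - 2*0.34/146 = 0.195342 GPa^-1
1/Ex = 0.870513/146 + 0.004487/10 + 0.195342*0.0625 = 0.0186201 GPa^-1
Ex = 53.71 GPa

53.71 GPa


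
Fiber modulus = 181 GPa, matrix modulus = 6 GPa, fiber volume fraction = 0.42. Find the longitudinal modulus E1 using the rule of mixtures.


E1 = Ef*Vf + Em*(1-Vf) = 181*0.42 + 6*0.58 = 79.5 GPa

79.5 GPa


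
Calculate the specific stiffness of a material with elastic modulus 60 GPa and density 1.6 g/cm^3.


Specific stiffness = E/rho = 60/1.6 = 37.5 GPa/(g/cm^3)

37.5 GPa/(g/cm^3)


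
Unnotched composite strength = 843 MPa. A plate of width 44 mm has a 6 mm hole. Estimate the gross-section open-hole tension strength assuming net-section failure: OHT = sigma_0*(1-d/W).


OHT = sigma_0*(1-d/W) = 843*(1-6/44) = 728.0 MPa

728.0 MPa


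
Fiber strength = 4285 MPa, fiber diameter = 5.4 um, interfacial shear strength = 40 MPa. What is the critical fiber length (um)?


Lc = sigma_f * d / (2 * tau_i) = 4285 * 5.4 / (2 * 40) = 289.2 um

289.2 um


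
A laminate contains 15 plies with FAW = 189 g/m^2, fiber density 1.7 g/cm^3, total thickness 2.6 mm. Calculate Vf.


Vf = n * FAW / (rho_f * h * 1000) = 15 * 189 / (1.7 * 2.6 * 1000) = 0.6414

0.6414


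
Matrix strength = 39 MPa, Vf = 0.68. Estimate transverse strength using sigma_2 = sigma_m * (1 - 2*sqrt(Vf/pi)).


factor = 1 - 2*sqrt(0.68/pi) = 0.0695
sigma_2 = 39 * 0.0695 = 2.71 MPa

2.71 MPa


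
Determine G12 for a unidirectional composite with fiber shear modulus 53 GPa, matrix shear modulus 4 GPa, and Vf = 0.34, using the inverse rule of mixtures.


1/G12 = Vf/Gf + (1-Vf)/Gm = 0.34/53 + 0.66/4
G12 = 5.83 GPa

5.83 GPa


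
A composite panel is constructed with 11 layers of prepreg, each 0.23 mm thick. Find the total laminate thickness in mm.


h = n * t_ply = 11 * 0.23 = 2.53 mm

2.53 mm


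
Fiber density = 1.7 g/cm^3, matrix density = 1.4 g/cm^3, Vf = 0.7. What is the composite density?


rho_c = rho_f*Vf + rho_m*(1-Vf) = 1.7*0.7 + 1.4*0.3 = 1.61 g/cm^3

1.61 g/cm^3


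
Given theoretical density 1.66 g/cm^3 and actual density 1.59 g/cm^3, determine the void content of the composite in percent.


Void% = (rho_theo - rho_actual)/rho_theo * 100 = (1.66 - 1.59)/1.66 * 100 = 4.22%

4.22%


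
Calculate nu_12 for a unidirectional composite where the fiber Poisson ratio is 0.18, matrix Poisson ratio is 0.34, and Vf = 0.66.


nu_12 = nu_f*Vf + nu_m*(1-Vf) = 0.18*0.66 + 0.34*0.34 = 0.2344

0.2344


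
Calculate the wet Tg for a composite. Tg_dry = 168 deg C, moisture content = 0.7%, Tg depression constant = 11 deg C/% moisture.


Tg_wet = Tg_dry - k*moisture = 168 - 11*0.7 = 160.3 deg C

160.3 deg C


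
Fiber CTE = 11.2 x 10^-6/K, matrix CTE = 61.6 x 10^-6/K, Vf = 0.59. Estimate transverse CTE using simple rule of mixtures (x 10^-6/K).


alpha_2 = alpha_f*Vf + alpha_m*(1-Vf) = 11.2*0.59 + 61.6*0.41 = 31.9 x 10^-6/K

31.9 x 10^-6/K


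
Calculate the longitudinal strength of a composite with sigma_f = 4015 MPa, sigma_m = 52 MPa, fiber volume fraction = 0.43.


sigma_1 = sigma_f*Vf + sigma_m*(1-Vf) = 4015*0.43 + 52*0.57 = 1756.1 MPa

1756.1 MPa


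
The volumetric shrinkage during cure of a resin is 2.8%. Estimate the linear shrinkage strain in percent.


Linear shrinkage ≈ vol_shrink/3 = 2.8/3 = 0.933%

0.933%


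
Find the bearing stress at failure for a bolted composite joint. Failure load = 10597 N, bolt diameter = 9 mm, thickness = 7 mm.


sigma_br = F/(d*h) = 10597/(9*7) = 168.2 MPa

168.2 MPa


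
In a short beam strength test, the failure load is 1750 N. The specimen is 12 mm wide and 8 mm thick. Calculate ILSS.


ILSS = 3F/(4bh) = 3*1750/(4*12*8) = 13.67 MPa

13.67 MPa


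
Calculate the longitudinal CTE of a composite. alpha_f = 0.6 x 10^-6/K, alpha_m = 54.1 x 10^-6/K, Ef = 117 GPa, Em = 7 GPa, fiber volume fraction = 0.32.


E1 = Ef*Vf + Em*(1-Vf) = 42.2
alpha_1 = (alpha_f*Ef*Vf + alpha_m*Em*(1-Vf))/E1 = 6.63 x 10^-6/K

6.63 x 10^-6/K


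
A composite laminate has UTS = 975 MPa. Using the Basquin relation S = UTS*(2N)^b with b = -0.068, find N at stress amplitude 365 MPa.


N = 0.5 * (S/UTS)^(1/b) = 0.5 * (365/975)^(1/-0.068) = 942199.3856 cycles

942199.3856 cycles


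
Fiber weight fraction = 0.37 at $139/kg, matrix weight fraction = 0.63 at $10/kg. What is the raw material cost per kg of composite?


Cost = cost_f*Wf + cost_m*Wm = 139*0.37 + 10*0.63 = $57.73/kg

$57.73/kg


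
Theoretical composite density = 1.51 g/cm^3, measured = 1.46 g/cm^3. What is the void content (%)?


Void% = (rho_theo - rho_actual)/rho_theo * 100 = (1.51 - 1.46)/1.51 * 100 = 3.31%

3.31%


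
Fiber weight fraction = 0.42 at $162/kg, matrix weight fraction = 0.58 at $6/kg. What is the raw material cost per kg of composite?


Cost = cost_f*Wf + cost_m*Wm = 162*0.42 + 6*0.58 = $71.52/kg

$71.52/kg


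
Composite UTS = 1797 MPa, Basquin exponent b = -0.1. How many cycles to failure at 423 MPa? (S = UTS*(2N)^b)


N = 0.5 * (S/UTS)^(1/b) = 0.5 * (423/1797)^(1/-0.1) = 957297.8900 cycles

957297.8900 cycles


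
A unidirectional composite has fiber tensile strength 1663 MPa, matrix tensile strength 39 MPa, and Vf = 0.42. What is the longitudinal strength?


sigma_1 = sigma_f*Vf + sigma_m*(1-Vf) = 1663*0.42 + 39*0.58 = 721.1 MPa

721.1 MPa


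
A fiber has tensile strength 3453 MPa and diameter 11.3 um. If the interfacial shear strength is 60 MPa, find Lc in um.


Lc = sigma_f * d / (2 * tau_i) = 3453 * 11.3 / (2 * 60) = 325.2 um

325.2 um


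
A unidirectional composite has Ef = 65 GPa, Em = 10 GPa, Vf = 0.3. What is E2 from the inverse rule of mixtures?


1/E2 = Vf/Ef + (1-Vf)/Em = 0.3/65 + 0.7/10
E2 = 13.4 GPa

13.4 GPa


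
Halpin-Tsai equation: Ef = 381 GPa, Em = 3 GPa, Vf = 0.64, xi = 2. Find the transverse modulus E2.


eta = (Ef/Em - 1)/(Ef/Em + xi) = (127.0 - 1)/(127.0 + 2) = 0.9767
E2 = Em*(1+xi*eta*Vf)/(1-eta*Vf) = 18.01 GPa

18.01 GPa


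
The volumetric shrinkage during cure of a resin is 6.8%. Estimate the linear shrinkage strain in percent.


Linear shrinkage ≈ vol_shrink/3 = 6.8/3 = 2.267%

2.267%


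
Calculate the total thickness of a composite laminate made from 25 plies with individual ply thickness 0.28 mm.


h = n * t_ply = 25 * 0.28 = 7.0 mm

7.0 mm


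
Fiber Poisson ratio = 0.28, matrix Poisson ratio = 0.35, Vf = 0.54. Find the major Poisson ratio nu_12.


nu_12 = nu_f*Vf + nu_m*(1-Vf) = 0.28*0.54 + 0.35*0.46 = 0.3122

0.3122


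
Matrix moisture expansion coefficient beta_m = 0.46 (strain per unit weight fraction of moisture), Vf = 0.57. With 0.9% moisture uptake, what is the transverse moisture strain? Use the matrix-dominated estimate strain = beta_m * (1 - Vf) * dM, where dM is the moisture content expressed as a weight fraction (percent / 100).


dM = 0.9/100 = 0.009
strain = beta_m * (1-Vf) * dM = 0.46 * 0.43 * 0.009 = 0.0017802

0.0017802


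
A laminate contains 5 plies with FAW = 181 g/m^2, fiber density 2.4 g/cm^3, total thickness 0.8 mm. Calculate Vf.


Vf = n * FAW / (rho_f * h * 1000) = 5 * 181 / (2.4 * 0.8 * 1000) = 0.4714

0.4714


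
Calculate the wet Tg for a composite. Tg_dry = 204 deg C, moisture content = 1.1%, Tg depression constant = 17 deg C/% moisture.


Tg_wet = Tg_dry - k*moisture = 204 - 17*1.1 = 185.3 deg C

185.3 deg C


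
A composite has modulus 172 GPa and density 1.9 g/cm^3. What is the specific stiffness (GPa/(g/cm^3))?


Specific stiffness = E/rho = 172/1.9 = 90.5 GPa/(g/cm^3)

90.5 GPa/(g/cm^3)


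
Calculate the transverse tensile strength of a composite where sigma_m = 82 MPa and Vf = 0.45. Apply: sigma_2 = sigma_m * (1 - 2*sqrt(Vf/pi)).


factor = 1 - 2*sqrt(0.45/pi) = 0.2431
sigma_2 = 82 * 0.2431 = 19.93 MPa

19.93 MPa


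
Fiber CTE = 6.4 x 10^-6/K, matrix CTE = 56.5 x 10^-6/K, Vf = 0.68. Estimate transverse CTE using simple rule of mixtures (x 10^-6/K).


alpha_2 = alpha_f*Vf + alpha_m*(1-Vf) = 6.4*0.68 + 56.5*0.32 = 22.4 x 10^-6/K

22.4 x 10^-6/K


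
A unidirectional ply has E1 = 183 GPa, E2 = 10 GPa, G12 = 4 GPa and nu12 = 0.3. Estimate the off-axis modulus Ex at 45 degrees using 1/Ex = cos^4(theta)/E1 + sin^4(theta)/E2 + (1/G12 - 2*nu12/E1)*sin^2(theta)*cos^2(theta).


cos^4(45) = 0.25, sin^4(45) = 0.25, sin^2(45)*cos^2(45) = 0.25
1/G12 - 2*nu12/E1 = 1/4 - 2*0.3/183 = 0.246721 GPa^-1
1/Ex = 0.25/183 + 0.25/10 + 0.246721*0.25 = 0.0880464 GPa^-1
Ex = 11.36 GPa

11.36 GPa


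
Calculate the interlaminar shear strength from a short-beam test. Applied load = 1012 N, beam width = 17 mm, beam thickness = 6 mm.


ILSS = 3F/(4bh) = 3*1012/(4*17*6) = 7.44 MPa

7.44 MPa


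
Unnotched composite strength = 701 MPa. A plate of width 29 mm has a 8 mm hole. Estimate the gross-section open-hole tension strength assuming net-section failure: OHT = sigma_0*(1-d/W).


OHT = sigma_0*(1-d/W) = 701*(1-8/29) = 507.6 MPa

507.6 MPa


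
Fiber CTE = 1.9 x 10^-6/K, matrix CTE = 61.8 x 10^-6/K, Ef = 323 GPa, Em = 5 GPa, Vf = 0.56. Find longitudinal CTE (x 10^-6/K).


E1 = Ef*Vf + Em*(1-Vf) = 183.08
alpha_1 = (alpha_f*Ef*Vf + alpha_m*Em*(1-Vf))/E1 = 2.62 x 10^-6/K

2.62 x 10^-6/K


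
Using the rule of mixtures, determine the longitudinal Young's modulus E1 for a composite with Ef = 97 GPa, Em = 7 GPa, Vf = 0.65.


E1 = Ef*Vf + Em*(1-Vf) = 97*0.65 + 7*0.35 = 65.5 GPa

65.5 GPa


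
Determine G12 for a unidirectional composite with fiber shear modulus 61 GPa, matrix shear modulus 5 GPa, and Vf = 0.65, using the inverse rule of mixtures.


1/G12 = Vf/Gf + (1-Vf)/Gm = 0.65/61 + 0.35/5
G12 = 12.4 GPa

12.4 GPa


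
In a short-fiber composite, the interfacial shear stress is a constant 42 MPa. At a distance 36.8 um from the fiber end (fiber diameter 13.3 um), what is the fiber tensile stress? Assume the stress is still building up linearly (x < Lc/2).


Force balance: sigma_f * (pi*d^2/4) = tau * (pi*d) * x  ->  sigma_f = 4 * tau * x / d
sigma_f = 4 * 42 * 36.8 / 13.3 = 464.8 MPa

464.8 MPa


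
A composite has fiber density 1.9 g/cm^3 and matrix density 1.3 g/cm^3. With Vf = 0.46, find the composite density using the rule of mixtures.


rho_c = rho_f*Vf + rho_m*(1-Vf) = 1.9*0.46 + 1.3*0.54 = 1.576 g/cm^3

1.576 g/cm^3


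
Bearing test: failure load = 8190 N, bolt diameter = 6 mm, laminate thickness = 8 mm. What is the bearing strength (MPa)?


sigma_br = F/(d*h) = 8190/(6*8) = 170.6 MPa

170.6 MPa


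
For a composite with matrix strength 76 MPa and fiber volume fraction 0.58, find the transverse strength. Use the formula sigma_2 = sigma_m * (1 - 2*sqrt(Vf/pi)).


factor = 1 - 2*sqrt(0.58/pi) = 0.1407
sigma_2 = 76 * 0.1407 = 10.69 MPa

10.69 MPa


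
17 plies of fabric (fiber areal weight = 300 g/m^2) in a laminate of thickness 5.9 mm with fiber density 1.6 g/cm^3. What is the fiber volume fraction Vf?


Vf = n * FAW / (rho_f * h * 1000) = 17 * 300 / (1.6 * 5.9 * 1000) = 0.5403

0.5403


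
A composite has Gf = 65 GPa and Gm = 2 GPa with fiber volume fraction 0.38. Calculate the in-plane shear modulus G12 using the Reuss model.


1/G12 = Vf/Gf + (1-Vf)/Gm = 0.38/65 + 0.62/2
G12 = 3.17 GPa

3.17 GPa


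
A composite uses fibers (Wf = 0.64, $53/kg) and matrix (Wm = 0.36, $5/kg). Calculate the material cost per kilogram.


Cost = cost_f*Wf + cost_m*Wm = 53*0.64 + 5*0.36 = $35.72/kg

$35.72/kg


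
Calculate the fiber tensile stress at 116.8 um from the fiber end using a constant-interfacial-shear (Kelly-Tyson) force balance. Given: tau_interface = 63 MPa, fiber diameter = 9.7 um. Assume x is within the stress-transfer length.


Force balance: sigma_f * (pi*d^2/4) = tau * (pi*d) * x  ->  sigma_f = 4 * tau * x / d
sigma_f = 4 * 63 * 116.8 / 9.7 = 3034.4 MPa

3034.4 MPa


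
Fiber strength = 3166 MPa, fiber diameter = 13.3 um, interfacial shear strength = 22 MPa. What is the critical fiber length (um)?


Lc = sigma_f * d / (2 * tau_i) = 3166 * 13.3 / (2 * 22) = 957.0 um

957.0 um


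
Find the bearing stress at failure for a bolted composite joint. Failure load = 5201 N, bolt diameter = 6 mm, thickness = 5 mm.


sigma_br = F/(d*h) = 5201/(6*5) = 173.4 MPa

173.4 MPa


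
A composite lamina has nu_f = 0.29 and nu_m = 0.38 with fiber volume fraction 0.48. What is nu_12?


nu_12 = nu_f*Vf + nu_m*(1-Vf) = 0.29*0.48 + 0.38*0.52 = 0.3368

0.3368


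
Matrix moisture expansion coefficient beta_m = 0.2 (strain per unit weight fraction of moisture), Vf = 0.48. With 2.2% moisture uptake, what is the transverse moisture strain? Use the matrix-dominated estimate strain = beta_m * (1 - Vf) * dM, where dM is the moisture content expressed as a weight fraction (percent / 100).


dM = 2.2/100 = 0.022
strain = beta_m * (1-Vf) * dM = 0.2 * 0.52 * 0.022 = 0.002288

0.002288


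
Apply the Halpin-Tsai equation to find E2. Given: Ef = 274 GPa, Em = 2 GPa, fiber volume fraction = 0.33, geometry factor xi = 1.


eta = (Ef/Em - 1)/(Ef/Em + xi) = (137.0 - 1)/(137.0 + 1) = 0.9855
E2 = Em*(1+xi*eta*Vf)/(1-eta*Vf) = 3.93 GPa

3.93 GPa


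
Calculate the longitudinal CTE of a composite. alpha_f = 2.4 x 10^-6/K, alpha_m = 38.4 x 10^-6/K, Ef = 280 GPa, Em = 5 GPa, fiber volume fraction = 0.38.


E1 = Ef*Vf + Em*(1-Vf) = 109.5
alpha_1 = (alpha_f*Ef*Vf + alpha_m*Em*(1-Vf))/E1 = 3.42 x 10^-6/K

3.42 x 10^-6/K


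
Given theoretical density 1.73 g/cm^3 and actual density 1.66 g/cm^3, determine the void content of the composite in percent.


Void% = (rho_theo - rho_actual)/rho_theo * 100 = (1.73 - 1.66)/1.73 * 100 = 4.05%

4.05%


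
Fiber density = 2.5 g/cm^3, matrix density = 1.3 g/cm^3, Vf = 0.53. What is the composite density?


rho_c = rho_f*Vf + rho_m*(1-Vf) = 2.5*0.53 + 1.3*0.47 = 1.936 g/cm^3

1.936 g/cm^3


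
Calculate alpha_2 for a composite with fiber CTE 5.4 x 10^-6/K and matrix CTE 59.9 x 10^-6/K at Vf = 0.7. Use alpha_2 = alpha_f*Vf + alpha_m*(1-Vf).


alpha_2 = alpha_f*Vf + alpha_m*(1-Vf) = 5.4*0.7 + 59.9*0.3 = 21.8 x 10^-6/K

21.8 x 10^-6/K


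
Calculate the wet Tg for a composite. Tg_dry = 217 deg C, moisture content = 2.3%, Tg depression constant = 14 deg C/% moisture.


Tg_wet = Tg_dry - k*moisture = 217 - 14*2.3 = 184.8 deg C

184.8 deg C


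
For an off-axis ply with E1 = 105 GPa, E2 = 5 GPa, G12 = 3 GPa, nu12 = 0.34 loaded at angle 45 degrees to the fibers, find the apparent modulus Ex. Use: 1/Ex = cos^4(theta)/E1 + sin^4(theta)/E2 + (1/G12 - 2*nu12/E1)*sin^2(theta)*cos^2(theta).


cos^4(45) = 0.25, sin^4(45) = 0.25, sin^2(45)*cos^2(45) = 0.25
1/G12 - 2*nu12/E1 = 1/3 - 2*0.34/105 = 0.326857 GPa^-1
1/Ex = 0.25/105 + 0.25/5 + 0.326857*0.25 = 0.1340952 GPa^-1
Ex = 7.46 GPa

7.46 GPa


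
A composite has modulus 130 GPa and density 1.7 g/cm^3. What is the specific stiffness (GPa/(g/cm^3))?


Specific stiffness = E/rho = 130/1.7 = 76.5 GPa/(g/cm^3)

76.5 GPa/(g/cm^3)


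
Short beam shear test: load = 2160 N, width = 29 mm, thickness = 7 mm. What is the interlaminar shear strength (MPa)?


ILSS = 3F/(4bh) = 3*2160/(4*29*7) = 7.98 MPa

7.98 MPa


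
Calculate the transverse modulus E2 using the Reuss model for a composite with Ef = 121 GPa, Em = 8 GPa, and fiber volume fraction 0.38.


1/E2 = Vf/Ef + (1-Vf)/Em = 0.38/121 + 0.62/8
E2 = 12.4 GPa

12.4 GPa


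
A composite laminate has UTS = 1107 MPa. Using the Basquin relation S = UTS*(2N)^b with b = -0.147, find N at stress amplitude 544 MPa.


N = 0.5 * (S/UTS)^(1/b) = 0.5 * (544/1107)^(1/-0.147) = 62.7973 cycles

62.7973 cycles


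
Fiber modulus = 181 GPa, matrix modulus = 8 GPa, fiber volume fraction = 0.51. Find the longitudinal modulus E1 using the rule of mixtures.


E1 = Ef*Vf + Em*(1-Vf) = 181*0.51 + 8*0.49 = 96.23 GPa

96.23 GPa


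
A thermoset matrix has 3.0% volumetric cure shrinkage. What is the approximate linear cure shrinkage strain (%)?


Linear shrinkage ≈ vol_shrink/3 = 3.0/3 = 1.0%

1.0%


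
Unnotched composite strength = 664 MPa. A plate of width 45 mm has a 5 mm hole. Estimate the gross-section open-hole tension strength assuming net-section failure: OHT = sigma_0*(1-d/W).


OHT = sigma_0*(1-d/W) = 664*(1-5/45) = 590.2 MPa

590.2 MPa


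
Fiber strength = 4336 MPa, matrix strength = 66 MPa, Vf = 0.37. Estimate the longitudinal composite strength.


sigma_1 = sigma_f*Vf + sigma_m*(1-Vf) = 4336*0.37 + 66*0.63 = 1645.9 MPa

1645.9 MPa


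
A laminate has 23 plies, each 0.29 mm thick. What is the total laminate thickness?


h = n * t_ply = 23 * 0.29 = 6.67 mm

6.67 mm


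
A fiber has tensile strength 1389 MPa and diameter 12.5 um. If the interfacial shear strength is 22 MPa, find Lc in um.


Lc = sigma_f * d / (2 * tau_i) = 1389 * 12.5 / (2 * 22) = 394.6 um

394.6 um


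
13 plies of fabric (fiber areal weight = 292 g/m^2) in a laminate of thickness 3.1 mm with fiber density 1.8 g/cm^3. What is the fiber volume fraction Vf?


Vf = n * FAW / (rho_f * h * 1000) = 13 * 292 / (1.8 * 3.1 * 1000) = 0.6803

0.6803


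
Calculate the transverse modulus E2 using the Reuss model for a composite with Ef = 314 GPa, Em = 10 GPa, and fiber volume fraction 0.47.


1/E2 = Vf/Ef + (1-Vf)/Em = 0.47/314 + 0.53/10
E2 = 18.35 GPa

18.35 GPa


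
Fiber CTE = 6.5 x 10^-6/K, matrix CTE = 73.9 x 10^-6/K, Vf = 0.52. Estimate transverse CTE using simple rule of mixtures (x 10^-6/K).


alpha_2 = alpha_f*Vf + alpha_m*(1-Vf) = 6.5*0.52 + 73.9*0.48 = 38.9 x 10^-6/K

38.9 x 10^-6/K


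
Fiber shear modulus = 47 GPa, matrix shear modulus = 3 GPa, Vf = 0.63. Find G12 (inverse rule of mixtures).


1/G12 = Vf/Gf + (1-Vf)/Gm = 0.63/47 + 0.37/3
G12 = 7.31 GPa

7.31 GPa


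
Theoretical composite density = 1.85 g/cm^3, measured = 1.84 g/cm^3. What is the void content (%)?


Void% = (rho_theo - rho_actual)/rho_theo * 100 = (1.85 - 1.84)/1.85 * 100 = 0.54%

0.54%


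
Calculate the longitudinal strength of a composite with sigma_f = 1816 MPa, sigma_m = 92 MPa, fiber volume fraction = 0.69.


sigma_1 = sigma_f*Vf + sigma_m*(1-Vf) = 1816*0.69 + 92*0.31 = 1281.6 MPa

1281.6 MPa


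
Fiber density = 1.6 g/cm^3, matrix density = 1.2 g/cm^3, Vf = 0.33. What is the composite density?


rho_c = rho_f*Vf + rho_m*(1-Vf) = 1.6*0.33 + 1.2*0.67 = 1.332 g/cm^3

1.332 g/cm^3


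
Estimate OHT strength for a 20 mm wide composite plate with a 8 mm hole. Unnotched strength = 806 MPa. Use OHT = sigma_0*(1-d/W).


OHT = sigma_0*(1-d/W) = 806*(1-8/20) = 483.6 MPa

483.6 MPa


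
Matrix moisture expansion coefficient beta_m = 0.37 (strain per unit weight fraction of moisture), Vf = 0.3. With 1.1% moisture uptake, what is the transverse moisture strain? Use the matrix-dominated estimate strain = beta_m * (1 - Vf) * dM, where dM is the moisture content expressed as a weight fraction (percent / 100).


dM = 1.1/100 = 0.011
strain = beta_m * (1-Vf) * dM = 0.37 * 0.7 * 0.011 = 0.002849

0.002849


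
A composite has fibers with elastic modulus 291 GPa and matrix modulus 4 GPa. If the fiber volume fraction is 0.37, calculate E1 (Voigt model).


E1 = Ef*Vf + Em*(1-Vf) = 291*0.37 + 4*0.63 = 110.19 GPa

110.19 GPa


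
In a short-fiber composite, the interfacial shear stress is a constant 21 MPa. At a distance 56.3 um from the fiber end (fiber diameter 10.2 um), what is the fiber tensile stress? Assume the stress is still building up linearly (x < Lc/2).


Force balance: sigma_f * (pi*d^2/4) = tau * (pi*d) * x  ->  sigma_f = 4 * tau * x / d
sigma_f = 4 * 21 * 56.3 / 10.2 = 463.6 MPa

463.6 MPa


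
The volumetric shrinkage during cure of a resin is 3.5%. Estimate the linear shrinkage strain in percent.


Linear shrinkage ≈ vol_shrink/3 = 3.5/3 = 1.167%

1.167%


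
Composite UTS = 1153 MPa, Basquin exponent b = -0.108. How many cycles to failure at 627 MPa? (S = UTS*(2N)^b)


N = 0.5 * (S/UTS)^(1/b) = 0.5 * (627/1153)^(1/-0.108) = 140.8043 cycles

140.8043 cycles


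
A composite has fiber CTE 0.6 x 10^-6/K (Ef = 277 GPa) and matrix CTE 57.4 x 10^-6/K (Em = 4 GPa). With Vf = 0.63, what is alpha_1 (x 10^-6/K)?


E1 = Ef*Vf + Em*(1-Vf) = 175.99
alpha_1 = (alpha_f*Ef*Vf + alpha_m*Em*(1-Vf))/E1 = 1.08 x 10^-6/K

1.08 x 10^-6/K


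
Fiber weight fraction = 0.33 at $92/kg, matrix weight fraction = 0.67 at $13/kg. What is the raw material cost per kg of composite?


Cost = cost_f*Wf + cost_m*Wm = 92*0.33 + 13*0.67 = $39.07/kg

$39.07/kg


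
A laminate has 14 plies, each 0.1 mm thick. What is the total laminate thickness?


h = n * t_ply = 14 * 0.1 = 1.4 mm

1.4 mm


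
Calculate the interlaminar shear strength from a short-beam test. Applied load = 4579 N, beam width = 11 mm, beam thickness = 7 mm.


ILSS = 3F/(4bh) = 3*4579/(4*11*7) = 44.6 MPa

44.6 MPa


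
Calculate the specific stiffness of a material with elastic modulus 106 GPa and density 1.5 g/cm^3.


Specific stiffness = E/rho = 106/1.5 = 70.7 GPa/(g/cm^3)

70.7 GPa/(g/cm^3)


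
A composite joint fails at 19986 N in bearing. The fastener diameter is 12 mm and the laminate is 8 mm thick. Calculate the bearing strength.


sigma_br = F/(d*h) = 19986/(12*8) = 208.2 MPa

208.2 MPa


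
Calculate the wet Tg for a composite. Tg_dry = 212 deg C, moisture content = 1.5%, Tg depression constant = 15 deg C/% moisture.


Tg_wet = Tg_dry - k*moisture = 212 - 15*1.5 = 189.5 deg C

189.5 deg C


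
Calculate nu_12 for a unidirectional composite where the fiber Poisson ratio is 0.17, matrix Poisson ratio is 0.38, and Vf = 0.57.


nu_12 = nu_f*Vf + nu_m*(1-Vf) = 0.17*0.57 + 0.38*0.43 = 0.2603

0.2603


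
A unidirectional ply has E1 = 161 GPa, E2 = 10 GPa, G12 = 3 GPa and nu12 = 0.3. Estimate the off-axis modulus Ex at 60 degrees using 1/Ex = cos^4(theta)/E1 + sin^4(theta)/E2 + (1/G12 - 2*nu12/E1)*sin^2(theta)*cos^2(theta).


cos^4(60) = 0.0625, sin^4(60) = 0.5625, sin^2(60)*cos^2(60) = 0.1875
1/G12 - 2*nu12/E1 = 1/3 - 2*0.3/161 = 0.329607 GPa^-1
1/Ex = 0.0625/161 + 0.5625/10 + 0.329607*0.1875 = 0.1184394 GPa^-1
Ex = 8.44 GPa

8.44 GPa


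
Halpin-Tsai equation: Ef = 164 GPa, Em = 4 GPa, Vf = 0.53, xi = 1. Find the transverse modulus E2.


eta = (Ef/Em - 1)/(Ef/Em + xi) = (41.0 - 1)/(41.0 + 1) = 0.9524
E2 = Em*(1+xi*eta*Vf)/(1-eta*Vf) = 12.15 GPa

12.15 GPa


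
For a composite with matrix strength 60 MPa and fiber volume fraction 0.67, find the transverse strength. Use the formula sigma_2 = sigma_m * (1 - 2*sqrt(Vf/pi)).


factor = 1 - 2*sqrt(0.67/pi) = 0.0764
sigma_2 = 60 * 0.0764 = 4.58 MPa

4.58 MPa


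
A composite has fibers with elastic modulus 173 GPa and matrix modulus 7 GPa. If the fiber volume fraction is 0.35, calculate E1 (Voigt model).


E1 = Ef*Vf + Em*(1-Vf) = 173*0.35 + 7*0.65 = 65.1 GPa

65.1 GPa


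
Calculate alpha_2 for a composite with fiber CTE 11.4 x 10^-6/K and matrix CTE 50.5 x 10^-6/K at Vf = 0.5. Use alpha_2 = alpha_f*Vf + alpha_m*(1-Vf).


alpha_2 = alpha_f*Vf + alpha_m*(1-Vf) = 11.4*0.5 + 50.5*0.5 = 31.0 x 10^-6/K

31.0 x 10^-6/K


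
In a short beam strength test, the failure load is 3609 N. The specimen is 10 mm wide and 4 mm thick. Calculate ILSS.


ILSS = 3F/(4bh) = 3*3609/(4*10*4) = 67.67 MPa

67.67 MPa


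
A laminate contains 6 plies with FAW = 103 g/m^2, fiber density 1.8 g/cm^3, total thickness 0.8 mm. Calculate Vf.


Vf = n * FAW / (rho_f * h * 1000) = 6 * 103 / (1.8 * 0.8 * 1000) = 0.4292

0.4292


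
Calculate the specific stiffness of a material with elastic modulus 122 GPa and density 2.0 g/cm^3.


Specific stiffness = E/rho = 122/2.0 = 61.0 GPa/(g/cm^3)

61.0 GPa/(g/cm^3)


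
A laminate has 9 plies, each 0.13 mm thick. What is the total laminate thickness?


h = n * t_ply = 9 * 0.13 = 1.17 mm

1.17 mm


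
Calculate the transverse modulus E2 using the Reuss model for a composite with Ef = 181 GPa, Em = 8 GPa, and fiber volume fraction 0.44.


1/E2 = Vf/Ef + (1-Vf)/Em = 0.44/181 + 0.56/8
E2 = 13.81 GPa

13.81 GPa


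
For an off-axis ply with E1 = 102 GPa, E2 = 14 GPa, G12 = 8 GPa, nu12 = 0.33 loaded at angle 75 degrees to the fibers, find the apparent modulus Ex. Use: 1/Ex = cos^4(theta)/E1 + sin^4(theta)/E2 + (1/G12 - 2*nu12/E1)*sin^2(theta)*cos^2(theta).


cos^4(75) = 0.004487, sin^4(75) = 0.870513, sin^2(75)*cos^2(75) = 0.0625
1/G12 - 2*nu12/E1 = 1/8 - 2*0.33/102 = 0.118529 GPa^-1
1/Ex = 0.004487/102 + 0.870513/14 + 0.118529*0.0625 = 0.0696316 GPa^-1
Ex = 14.36 GPa

14.36 GPa


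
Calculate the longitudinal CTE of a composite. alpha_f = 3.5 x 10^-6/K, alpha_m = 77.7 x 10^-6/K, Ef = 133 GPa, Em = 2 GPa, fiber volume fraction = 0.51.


E1 = Ef*Vf + Em*(1-Vf) = 68.81
alpha_1 = (alpha_f*Ef*Vf + alpha_m*Em*(1-Vf))/E1 = 4.56 x 10^-6/K

4.56 x 10^-6/K


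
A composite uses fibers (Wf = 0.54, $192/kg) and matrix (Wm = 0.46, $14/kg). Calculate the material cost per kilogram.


Cost = cost_f*Wf + cost_m*Wm = 192*0.54 + 14*0.46 = $110.12/kg

$110.12/kg


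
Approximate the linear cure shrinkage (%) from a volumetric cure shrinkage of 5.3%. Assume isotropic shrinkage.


Linear shrinkage ≈ vol_shrink/3 = 5.3/3 = 1.767%

1.767%


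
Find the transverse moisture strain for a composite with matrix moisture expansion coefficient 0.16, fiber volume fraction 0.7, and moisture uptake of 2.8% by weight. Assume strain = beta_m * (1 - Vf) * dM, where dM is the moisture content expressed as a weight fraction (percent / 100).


dM = 2.8/100 = 0.028
strain = beta_m * (1-Vf) * dM = 0.16 * 0.3 * 0.028 = 0.001344

0.001344


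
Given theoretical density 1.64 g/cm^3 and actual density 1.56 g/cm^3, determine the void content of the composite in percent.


Void% = (rho_theo - rho_actual)/rho_theo * 100 = (1.64 - 1.56)/1.64 * 100 = 4.88%

4.88%


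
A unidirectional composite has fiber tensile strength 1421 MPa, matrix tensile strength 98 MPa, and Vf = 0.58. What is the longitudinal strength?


sigma_1 = sigma_f*Vf + sigma_m*(1-Vf) = 1421*0.58 + 98*0.42 = 865.3 MPa

865.3 MPa


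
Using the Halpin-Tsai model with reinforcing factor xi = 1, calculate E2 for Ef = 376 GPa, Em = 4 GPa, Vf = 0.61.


eta = (Ef/Em - 1)/(Ef/Em + xi) = (94.0 - 1)/(94.0 + 1) = 0.9789
E2 = Em*(1+xi*eta*Vf)/(1-eta*Vf) = 15.86 GPa

15.86 GPa


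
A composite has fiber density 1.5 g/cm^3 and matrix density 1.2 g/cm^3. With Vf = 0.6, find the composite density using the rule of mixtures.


rho_c = rho_f*Vf + rho_m*(1-Vf) = 1.5*0.6 + 1.2*0.4 = 1.38 g/cm^3

1.38 g/cm^3


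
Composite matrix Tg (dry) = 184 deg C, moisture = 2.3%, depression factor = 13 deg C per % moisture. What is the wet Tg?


Tg_wet = Tg_dry - k*moisture = 184 - 13*2.3 = 154.1 deg C

154.1 deg C


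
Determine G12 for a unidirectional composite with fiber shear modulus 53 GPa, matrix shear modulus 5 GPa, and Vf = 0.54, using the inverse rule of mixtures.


1/G12 = Vf/Gf + (1-Vf)/Gm = 0.54/53 + 0.46/5
G12 = 9.79 GPa

9.79 GPa


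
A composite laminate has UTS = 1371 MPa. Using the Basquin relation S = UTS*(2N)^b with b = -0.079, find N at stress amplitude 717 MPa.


N = 0.5 * (S/UTS)^(1/b) = 0.5 * (717/1371)^(1/-0.079) = 1830.1757 cycles

1830.1757 cycles


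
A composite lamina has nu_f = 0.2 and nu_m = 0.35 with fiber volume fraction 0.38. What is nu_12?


nu_12 = nu_f*Vf + nu_m*(1-Vf) = 0.2*0.38 + 0.35*0.62 = 0.293

0.293


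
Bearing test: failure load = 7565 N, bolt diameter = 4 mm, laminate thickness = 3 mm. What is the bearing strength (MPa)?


sigma_br = F/(d*h) = 7565/(4*3) = 630.4 MPa

630.4 MPa


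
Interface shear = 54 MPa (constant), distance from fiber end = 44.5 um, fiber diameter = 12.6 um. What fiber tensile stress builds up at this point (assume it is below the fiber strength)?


Force balance: sigma_f * (pi*d^2/4) = tau * (pi*d) * x  ->  sigma_f = 4 * tau * x / d
sigma_f = 4 * 54 * 44.5 / 12.6 = 762.9 MPa

762.9 MPa


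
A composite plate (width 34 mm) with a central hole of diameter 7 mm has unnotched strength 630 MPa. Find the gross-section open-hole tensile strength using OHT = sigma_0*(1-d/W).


OHT = sigma_0*(1-d/W) = 630*(1-7/34) = 500.3 MPa

500.3 MPa


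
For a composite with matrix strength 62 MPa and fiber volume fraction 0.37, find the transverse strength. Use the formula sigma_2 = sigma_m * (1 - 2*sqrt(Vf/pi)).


factor = 1 - 2*sqrt(0.37/pi) = 0.3136
sigma_2 = 62 * 0.3136 = 19.45 MPa

19.45 MPa


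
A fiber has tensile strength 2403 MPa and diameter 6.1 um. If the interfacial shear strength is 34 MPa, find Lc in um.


Lc = sigma_f * d / (2 * tau_i) = 2403 * 6.1 / (2 * 34) = 215.6 um

215.6 um


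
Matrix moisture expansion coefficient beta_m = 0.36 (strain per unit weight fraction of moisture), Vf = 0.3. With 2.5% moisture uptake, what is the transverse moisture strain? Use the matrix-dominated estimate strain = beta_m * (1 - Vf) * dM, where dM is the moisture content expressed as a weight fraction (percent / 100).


dM = 2.5/100 = 0.025
strain = beta_m * (1-Vf) * dM = 0.36 * 0.7 * 0.025 = 0.0063

0.0063


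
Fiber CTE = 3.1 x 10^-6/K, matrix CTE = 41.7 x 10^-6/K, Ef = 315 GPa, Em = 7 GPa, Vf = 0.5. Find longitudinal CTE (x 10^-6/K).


E1 = Ef*Vf + Em*(1-Vf) = 161.0
alpha_1 = (alpha_f*Ef*Vf + alpha_m*Em*(1-Vf))/E1 = 3.94 x 10^-6/K

3.94 x 10^-6/K


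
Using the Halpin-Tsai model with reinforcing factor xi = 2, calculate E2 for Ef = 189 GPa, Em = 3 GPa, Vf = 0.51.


eta = (Ef/Em - 1)/(Ef/Em + xi) = (63.0 - 1)/(63.0 + 2) = 0.9538
E2 = Em*(1+xi*eta*Vf)/(1-eta*Vf) = 11.53 GPa

11.53 GPa


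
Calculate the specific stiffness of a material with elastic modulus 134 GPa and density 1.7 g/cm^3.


Specific stiffness = E/rho = 134/1.7 = 78.8 GPa/(g/cm^3)

78.8 GPa/(g/cm^3)


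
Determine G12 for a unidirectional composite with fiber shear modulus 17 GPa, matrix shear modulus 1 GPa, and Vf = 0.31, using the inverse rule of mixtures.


1/G12 = Vf/Gf + (1-Vf)/Gm = 0.31/17 + 0.69/1
G12 = 1.41 GPa

1.41 GPa


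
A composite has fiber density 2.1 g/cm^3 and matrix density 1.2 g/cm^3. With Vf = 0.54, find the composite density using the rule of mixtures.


rho_c = rho_f*Vf + rho_m*(1-Vf) = 2.1*0.54 + 1.2*0.46 = 1.686 g/cm^3

1.686 g/cm^3


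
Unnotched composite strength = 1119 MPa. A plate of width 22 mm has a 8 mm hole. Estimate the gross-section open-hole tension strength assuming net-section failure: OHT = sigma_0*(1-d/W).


OHT = sigma_0*(1-d/W) = 1119*(1-8/22) = 712.1 MPa

712.1 MPa


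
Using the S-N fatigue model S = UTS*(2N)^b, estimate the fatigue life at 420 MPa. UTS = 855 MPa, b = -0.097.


N = 0.5 * (S/UTS)^(1/b) = 0.5 * (420/855)^(1/-0.097) = 761.4084 cycles

761.4084 cycles


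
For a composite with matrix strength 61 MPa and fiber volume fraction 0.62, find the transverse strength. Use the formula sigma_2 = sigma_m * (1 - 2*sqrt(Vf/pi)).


factor = 1 - 2*sqrt(0.62/pi) = 0.1115
sigma_2 = 61 * 0.1115 = 6.8 MPa

6.8 MPa


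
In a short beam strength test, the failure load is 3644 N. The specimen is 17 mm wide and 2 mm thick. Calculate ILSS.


ILSS = 3F/(4bh) = 3*3644/(4*17*2) = 80.38 MPa

80.38 MPa


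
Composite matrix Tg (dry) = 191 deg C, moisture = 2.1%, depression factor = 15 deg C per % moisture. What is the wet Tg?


Tg_wet = Tg_dry - k*moisture = 191 - 15*2.1 = 159.5 deg C

159.5 deg C


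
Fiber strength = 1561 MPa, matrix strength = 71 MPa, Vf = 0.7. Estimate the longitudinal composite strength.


sigma_1 = sigma_f*Vf + sigma_m*(1-Vf) = 1561*0.7 + 71*0.3 = 1114.0 MPa

1114.0 MPa


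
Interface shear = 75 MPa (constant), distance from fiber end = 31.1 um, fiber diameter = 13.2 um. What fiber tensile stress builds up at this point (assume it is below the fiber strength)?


Force balance: sigma_f * (pi*d^2/4) = tau * (pi*d) * x  ->  sigma_f = 4 * tau * x / d
sigma_f = 4 * 75 * 31.1 / 13.2 = 706.8 MPa

706.8 MPa


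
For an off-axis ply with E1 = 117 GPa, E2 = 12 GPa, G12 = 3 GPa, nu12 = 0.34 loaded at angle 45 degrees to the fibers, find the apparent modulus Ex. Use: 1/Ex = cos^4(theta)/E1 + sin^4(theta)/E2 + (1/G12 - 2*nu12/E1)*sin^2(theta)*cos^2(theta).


cos^4(45) = 0.25, sin^4(45) = 0.25, sin^2(45)*cos^2(45) = 0.25
1/G12 - 2*nu12/E1 = 1/3 - 2*0.34/117 = 0.327521 GPa^-1
1/Ex = 0.25/117 + 0.25/12 + 0.327521*0.25 = 0.1048504 GPa^-1
Ex = 9.54 GPa

9.54 GPa


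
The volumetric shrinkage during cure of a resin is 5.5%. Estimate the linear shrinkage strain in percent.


Linear shrinkage ≈ vol_shrink/3 = 5.5/3 = 1.833%

1.833%


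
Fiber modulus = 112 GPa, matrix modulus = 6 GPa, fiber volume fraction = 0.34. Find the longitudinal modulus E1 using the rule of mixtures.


E1 = Ef*Vf + Em*(1-Vf) = 112*0.34 + 6*0.66 = 42.04 GPa

42.04 GPa


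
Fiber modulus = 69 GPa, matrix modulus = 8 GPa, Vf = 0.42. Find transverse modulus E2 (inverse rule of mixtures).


1/E2 = Vf/Ef + (1-Vf)/Em = 0.42/69 + 0.58/8
E2 = 12.72 GPa

12.72 GPa


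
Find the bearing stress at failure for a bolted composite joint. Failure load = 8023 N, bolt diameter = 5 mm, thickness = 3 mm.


sigma_br = F/(d*h) = 8023/(5*3) = 534.9 MPa

534.9 MPa
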